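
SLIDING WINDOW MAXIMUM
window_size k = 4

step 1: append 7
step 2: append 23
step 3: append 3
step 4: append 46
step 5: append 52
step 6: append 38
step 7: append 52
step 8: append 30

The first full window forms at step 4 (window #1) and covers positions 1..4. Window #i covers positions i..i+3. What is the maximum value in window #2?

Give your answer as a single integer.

step 1: append 7 -> window=[7] (not full yet)
step 2: append 23 -> window=[7, 23] (not full yet)
step 3: append 3 -> window=[7, 23, 3] (not full yet)
step 4: append 46 -> window=[7, 23, 3, 46] -> max=46
step 5: append 52 -> window=[23, 3, 46, 52] -> max=52
Window #2 max = 52

Answer: 52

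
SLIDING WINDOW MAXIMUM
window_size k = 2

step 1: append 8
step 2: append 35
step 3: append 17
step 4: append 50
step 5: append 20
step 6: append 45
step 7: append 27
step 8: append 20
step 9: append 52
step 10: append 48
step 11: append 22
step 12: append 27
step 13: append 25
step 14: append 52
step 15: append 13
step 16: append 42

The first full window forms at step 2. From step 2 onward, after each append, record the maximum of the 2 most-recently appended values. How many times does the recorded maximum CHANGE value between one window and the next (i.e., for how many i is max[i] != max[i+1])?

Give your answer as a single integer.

step 1: append 8 -> window=[8] (not full yet)
step 2: append 35 -> window=[8, 35] -> max=35
step 3: append 17 -> window=[35, 17] -> max=35
step 4: append 50 -> window=[17, 50] -> max=50
step 5: append 20 -> window=[50, 20] -> max=50
step 6: append 45 -> window=[20, 45] -> max=45
step 7: append 27 -> window=[45, 27] -> max=45
step 8: append 20 -> window=[27, 20] -> max=27
step 9: append 52 -> window=[20, 52] -> max=52
step 10: append 48 -> window=[52, 48] -> max=52
step 11: append 22 -> window=[48, 22] -> max=48
step 12: append 27 -> window=[22, 27] -> max=27
step 13: append 25 -> window=[27, 25] -> max=27
step 14: append 52 -> window=[25, 52] -> max=52
step 15: append 13 -> window=[52, 13] -> max=52
step 16: append 42 -> window=[13, 42] -> max=42
Recorded maximums: 35 35 50 50 45 45 27 52 52 48 27 27 52 52 42
Changes between consecutive maximums: 8

Answer: 8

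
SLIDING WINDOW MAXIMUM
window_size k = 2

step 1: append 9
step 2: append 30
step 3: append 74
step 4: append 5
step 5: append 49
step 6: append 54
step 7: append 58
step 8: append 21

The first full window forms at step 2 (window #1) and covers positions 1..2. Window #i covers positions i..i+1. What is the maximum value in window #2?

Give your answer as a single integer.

step 1: append 9 -> window=[9] (not full yet)
step 2: append 30 -> window=[9, 30] -> max=30
step 3: append 74 -> window=[30, 74] -> max=74
Window #2 max = 74

Answer: 74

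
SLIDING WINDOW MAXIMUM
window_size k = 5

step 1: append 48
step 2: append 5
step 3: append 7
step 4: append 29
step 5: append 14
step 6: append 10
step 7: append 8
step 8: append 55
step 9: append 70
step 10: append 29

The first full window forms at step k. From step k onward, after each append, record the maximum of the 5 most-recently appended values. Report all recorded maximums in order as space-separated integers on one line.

Answer: 48 29 29 55 70 70

Derivation:
step 1: append 48 -> window=[48] (not full yet)
step 2: append 5 -> window=[48, 5] (not full yet)
step 3: append 7 -> window=[48, 5, 7] (not full yet)
step 4: append 29 -> window=[48, 5, 7, 29] (not full yet)
step 5: append 14 -> window=[48, 5, 7, 29, 14] -> max=48
step 6: append 10 -> window=[5, 7, 29, 14, 10] -> max=29
step 7: append 8 -> window=[7, 29, 14, 10, 8] -> max=29
step 8: append 55 -> window=[29, 14, 10, 8, 55] -> max=55
step 9: append 70 -> window=[14, 10, 8, 55, 70] -> max=70
step 10: append 29 -> window=[10, 8, 55, 70, 29] -> max=70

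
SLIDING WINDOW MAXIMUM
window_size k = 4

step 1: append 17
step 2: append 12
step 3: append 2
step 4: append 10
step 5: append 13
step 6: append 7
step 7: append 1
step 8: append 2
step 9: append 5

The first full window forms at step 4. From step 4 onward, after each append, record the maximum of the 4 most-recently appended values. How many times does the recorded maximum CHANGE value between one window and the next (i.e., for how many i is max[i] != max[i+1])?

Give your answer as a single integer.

Answer: 2

Derivation:
step 1: append 17 -> window=[17] (not full yet)
step 2: append 12 -> window=[17, 12] (not full yet)
step 3: append 2 -> window=[17, 12, 2] (not full yet)
step 4: append 10 -> window=[17, 12, 2, 10] -> max=17
step 5: append 13 -> window=[12, 2, 10, 13] -> max=13
step 6: append 7 -> window=[2, 10, 13, 7] -> max=13
step 7: append 1 -> window=[10, 13, 7, 1] -> max=13
step 8: append 2 -> window=[13, 7, 1, 2] -> max=13
step 9: append 5 -> window=[7, 1, 2, 5] -> max=7
Recorded maximums: 17 13 13 13 13 7
Changes between consecutive maximums: 2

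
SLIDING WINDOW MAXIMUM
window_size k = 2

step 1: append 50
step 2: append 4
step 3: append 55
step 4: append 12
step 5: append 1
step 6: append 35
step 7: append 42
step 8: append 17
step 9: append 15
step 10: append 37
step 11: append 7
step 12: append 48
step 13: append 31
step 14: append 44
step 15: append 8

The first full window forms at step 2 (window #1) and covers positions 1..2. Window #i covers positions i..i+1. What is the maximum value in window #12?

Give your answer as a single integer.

step 1: append 50 -> window=[50] (not full yet)
step 2: append 4 -> window=[50, 4] -> max=50
step 3: append 55 -> window=[4, 55] -> max=55
step 4: append 12 -> window=[55, 12] -> max=55
step 5: append 1 -> window=[12, 1] -> max=12
step 6: append 35 -> window=[1, 35] -> max=35
step 7: append 42 -> window=[35, 42] -> max=42
step 8: append 17 -> window=[42, 17] -> max=42
step 9: append 15 -> window=[17, 15] -> max=17
step 10: append 37 -> window=[15, 37] -> max=37
step 11: append 7 -> window=[37, 7] -> max=37
step 12: append 48 -> window=[7, 48] -> max=48
step 13: append 31 -> window=[48, 31] -> max=48
Window #12 max = 48

Answer: 48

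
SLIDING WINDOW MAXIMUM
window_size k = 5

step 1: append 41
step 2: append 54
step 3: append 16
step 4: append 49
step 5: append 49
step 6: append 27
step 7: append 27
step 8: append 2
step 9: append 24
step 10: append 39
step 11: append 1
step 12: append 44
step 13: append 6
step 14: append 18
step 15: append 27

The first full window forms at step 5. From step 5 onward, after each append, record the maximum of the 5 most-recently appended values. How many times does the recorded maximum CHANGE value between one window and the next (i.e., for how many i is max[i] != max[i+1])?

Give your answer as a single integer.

step 1: append 41 -> window=[41] (not full yet)
step 2: append 54 -> window=[41, 54] (not full yet)
step 3: append 16 -> window=[41, 54, 16] (not full yet)
step 4: append 49 -> window=[41, 54, 16, 49] (not full yet)
step 5: append 49 -> window=[41, 54, 16, 49, 49] -> max=54
step 6: append 27 -> window=[54, 16, 49, 49, 27] -> max=54
step 7: append 27 -> window=[16, 49, 49, 27, 27] -> max=49
step 8: append 2 -> window=[49, 49, 27, 27, 2] -> max=49
step 9: append 24 -> window=[49, 27, 27, 2, 24] -> max=49
step 10: append 39 -> window=[27, 27, 2, 24, 39] -> max=39
step 11: append 1 -> window=[27, 2, 24, 39, 1] -> max=39
step 12: append 44 -> window=[2, 24, 39, 1, 44] -> max=44
step 13: append 6 -> window=[24, 39, 1, 44, 6] -> max=44
step 14: append 18 -> window=[39, 1, 44, 6, 18] -> max=44
step 15: append 27 -> window=[1, 44, 6, 18, 27] -> max=44
Recorded maximums: 54 54 49 49 49 39 39 44 44 44 44
Changes between consecutive maximums: 3

Answer: 3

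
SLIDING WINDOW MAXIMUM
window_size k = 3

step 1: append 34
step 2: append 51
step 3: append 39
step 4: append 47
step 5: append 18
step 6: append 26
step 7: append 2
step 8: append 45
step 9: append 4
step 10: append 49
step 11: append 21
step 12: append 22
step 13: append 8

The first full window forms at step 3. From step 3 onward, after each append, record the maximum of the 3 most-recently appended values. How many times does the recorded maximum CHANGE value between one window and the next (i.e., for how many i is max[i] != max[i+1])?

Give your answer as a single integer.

Answer: 5

Derivation:
step 1: append 34 -> window=[34] (not full yet)
step 2: append 51 -> window=[34, 51] (not full yet)
step 3: append 39 -> window=[34, 51, 39] -> max=51
step 4: append 47 -> window=[51, 39, 47] -> max=51
step 5: append 18 -> window=[39, 47, 18] -> max=47
step 6: append 26 -> window=[47, 18, 26] -> max=47
step 7: append 2 -> window=[18, 26, 2] -> max=26
step 8: append 45 -> window=[26, 2, 45] -> max=45
step 9: append 4 -> window=[2, 45, 4] -> max=45
step 10: append 49 -> window=[45, 4, 49] -> max=49
step 11: append 21 -> window=[4, 49, 21] -> max=49
step 12: append 22 -> window=[49, 21, 22] -> max=49
step 13: append 8 -> window=[21, 22, 8] -> max=22
Recorded maximums: 51 51 47 47 26 45 45 49 49 49 22
Changes between consecutive maximums: 5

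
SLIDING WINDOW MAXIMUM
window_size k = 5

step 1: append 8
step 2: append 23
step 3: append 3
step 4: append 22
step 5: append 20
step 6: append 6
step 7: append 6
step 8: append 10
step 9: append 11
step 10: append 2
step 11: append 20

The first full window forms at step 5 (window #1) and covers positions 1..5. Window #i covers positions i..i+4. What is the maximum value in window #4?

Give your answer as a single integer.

step 1: append 8 -> window=[8] (not full yet)
step 2: append 23 -> window=[8, 23] (not full yet)
step 3: append 3 -> window=[8, 23, 3] (not full yet)
step 4: append 22 -> window=[8, 23, 3, 22] (not full yet)
step 5: append 20 -> window=[8, 23, 3, 22, 20] -> max=23
step 6: append 6 -> window=[23, 3, 22, 20, 6] -> max=23
step 7: append 6 -> window=[3, 22, 20, 6, 6] -> max=22
step 8: append 10 -> window=[22, 20, 6, 6, 10] -> max=22
Window #4 max = 22

Answer: 22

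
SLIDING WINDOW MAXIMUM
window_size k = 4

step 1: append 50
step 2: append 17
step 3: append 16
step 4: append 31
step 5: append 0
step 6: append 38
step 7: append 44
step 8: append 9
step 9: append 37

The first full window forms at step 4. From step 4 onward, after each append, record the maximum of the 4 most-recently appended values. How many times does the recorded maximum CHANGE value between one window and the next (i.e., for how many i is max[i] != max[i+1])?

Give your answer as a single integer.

step 1: append 50 -> window=[50] (not full yet)
step 2: append 17 -> window=[50, 17] (not full yet)
step 3: append 16 -> window=[50, 17, 16] (not full yet)
step 4: append 31 -> window=[50, 17, 16, 31] -> max=50
step 5: append 0 -> window=[17, 16, 31, 0] -> max=31
step 6: append 38 -> window=[16, 31, 0, 38] -> max=38
step 7: append 44 -> window=[31, 0, 38, 44] -> max=44
step 8: append 9 -> window=[0, 38, 44, 9] -> max=44
step 9: append 37 -> window=[38, 44, 9, 37] -> max=44
Recorded maximums: 50 31 38 44 44 44
Changes between consecutive maximums: 3

Answer: 3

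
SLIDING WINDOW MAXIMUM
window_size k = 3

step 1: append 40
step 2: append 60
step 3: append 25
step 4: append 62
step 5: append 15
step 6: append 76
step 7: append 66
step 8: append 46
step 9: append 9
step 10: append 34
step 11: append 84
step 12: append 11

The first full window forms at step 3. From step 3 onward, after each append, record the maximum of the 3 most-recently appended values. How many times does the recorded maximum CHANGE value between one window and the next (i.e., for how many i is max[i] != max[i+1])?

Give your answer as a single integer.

step 1: append 40 -> window=[40] (not full yet)
step 2: append 60 -> window=[40, 60] (not full yet)
step 3: append 25 -> window=[40, 60, 25] -> max=60
step 4: append 62 -> window=[60, 25, 62] -> max=62
step 5: append 15 -> window=[25, 62, 15] -> max=62
step 6: append 76 -> window=[62, 15, 76] -> max=76
step 7: append 66 -> window=[15, 76, 66] -> max=76
step 8: append 46 -> window=[76, 66, 46] -> max=76
step 9: append 9 -> window=[66, 46, 9] -> max=66
step 10: append 34 -> window=[46, 9, 34] -> max=46
step 11: append 84 -> window=[9, 34, 84] -> max=84
step 12: append 11 -> window=[34, 84, 11] -> max=84
Recorded maximums: 60 62 62 76 76 76 66 46 84 84
Changes between consecutive maximums: 5

Answer: 5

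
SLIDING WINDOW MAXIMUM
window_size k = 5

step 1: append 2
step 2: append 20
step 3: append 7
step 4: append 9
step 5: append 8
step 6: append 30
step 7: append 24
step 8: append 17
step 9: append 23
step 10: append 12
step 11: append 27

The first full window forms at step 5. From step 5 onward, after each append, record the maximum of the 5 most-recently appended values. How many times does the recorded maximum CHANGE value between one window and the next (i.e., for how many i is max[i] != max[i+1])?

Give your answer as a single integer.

step 1: append 2 -> window=[2] (not full yet)
step 2: append 20 -> window=[2, 20] (not full yet)
step 3: append 7 -> window=[2, 20, 7] (not full yet)
step 4: append 9 -> window=[2, 20, 7, 9] (not full yet)
step 5: append 8 -> window=[2, 20, 7, 9, 8] -> max=20
step 6: append 30 -> window=[20, 7, 9, 8, 30] -> max=30
step 7: append 24 -> window=[7, 9, 8, 30, 24] -> max=30
step 8: append 17 -> window=[9, 8, 30, 24, 17] -> max=30
step 9: append 23 -> window=[8, 30, 24, 17, 23] -> max=30
step 10: append 12 -> window=[30, 24, 17, 23, 12] -> max=30
step 11: append 27 -> window=[24, 17, 23, 12, 27] -> max=27
Recorded maximums: 20 30 30 30 30 30 27
Changes between consecutive maximums: 2

Answer: 2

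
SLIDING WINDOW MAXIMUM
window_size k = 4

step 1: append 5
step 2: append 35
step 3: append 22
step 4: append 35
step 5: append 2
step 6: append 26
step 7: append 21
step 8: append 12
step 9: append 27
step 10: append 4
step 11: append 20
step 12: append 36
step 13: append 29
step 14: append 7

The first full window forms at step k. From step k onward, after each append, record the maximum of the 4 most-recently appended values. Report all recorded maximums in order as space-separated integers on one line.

step 1: append 5 -> window=[5] (not full yet)
step 2: append 35 -> window=[5, 35] (not full yet)
step 3: append 22 -> window=[5, 35, 22] (not full yet)
step 4: append 35 -> window=[5, 35, 22, 35] -> max=35
step 5: append 2 -> window=[35, 22, 35, 2] -> max=35
step 6: append 26 -> window=[22, 35, 2, 26] -> max=35
step 7: append 21 -> window=[35, 2, 26, 21] -> max=35
step 8: append 12 -> window=[2, 26, 21, 12] -> max=26
step 9: append 27 -> window=[26, 21, 12, 27] -> max=27
step 10: append 4 -> window=[21, 12, 27, 4] -> max=27
step 11: append 20 -> window=[12, 27, 4, 20] -> max=27
step 12: append 36 -> window=[27, 4, 20, 36] -> max=36
step 13: append 29 -> window=[4, 20, 36, 29] -> max=36
step 14: append 7 -> window=[20, 36, 29, 7] -> max=36

Answer: 35 35 35 35 26 27 27 27 36 36 36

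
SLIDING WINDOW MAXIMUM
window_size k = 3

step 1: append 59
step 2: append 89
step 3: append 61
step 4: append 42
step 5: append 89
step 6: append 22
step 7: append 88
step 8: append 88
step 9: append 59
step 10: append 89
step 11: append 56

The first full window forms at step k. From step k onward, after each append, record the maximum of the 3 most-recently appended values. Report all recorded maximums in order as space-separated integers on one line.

Answer: 89 89 89 89 89 88 88 89 89

Derivation:
step 1: append 59 -> window=[59] (not full yet)
step 2: append 89 -> window=[59, 89] (not full yet)
step 3: append 61 -> window=[59, 89, 61] -> max=89
step 4: append 42 -> window=[89, 61, 42] -> max=89
step 5: append 89 -> window=[61, 42, 89] -> max=89
step 6: append 22 -> window=[42, 89, 22] -> max=89
step 7: append 88 -> window=[89, 22, 88] -> max=89
step 8: append 88 -> window=[22, 88, 88] -> max=88
step 9: append 59 -> window=[88, 88, 59] -> max=88
step 10: append 89 -> window=[88, 59, 89] -> max=89
step 11: append 56 -> window=[59, 89, 56] -> max=89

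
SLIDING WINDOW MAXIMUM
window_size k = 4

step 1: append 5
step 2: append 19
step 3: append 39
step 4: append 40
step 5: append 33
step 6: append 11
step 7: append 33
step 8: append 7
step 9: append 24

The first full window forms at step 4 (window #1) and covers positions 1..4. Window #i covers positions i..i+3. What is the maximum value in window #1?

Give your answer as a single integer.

step 1: append 5 -> window=[5] (not full yet)
step 2: append 19 -> window=[5, 19] (not full yet)
step 3: append 39 -> window=[5, 19, 39] (not full yet)
step 4: append 40 -> window=[5, 19, 39, 40] -> max=40
Window #1 max = 40

Answer: 40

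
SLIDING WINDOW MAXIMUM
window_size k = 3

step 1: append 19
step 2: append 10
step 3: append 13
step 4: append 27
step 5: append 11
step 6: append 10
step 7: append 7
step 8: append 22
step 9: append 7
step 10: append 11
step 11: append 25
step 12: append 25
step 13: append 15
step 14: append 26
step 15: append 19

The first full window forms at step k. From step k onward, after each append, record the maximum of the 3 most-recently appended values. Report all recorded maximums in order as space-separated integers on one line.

step 1: append 19 -> window=[19] (not full yet)
step 2: append 10 -> window=[19, 10] (not full yet)
step 3: append 13 -> window=[19, 10, 13] -> max=19
step 4: append 27 -> window=[10, 13, 27] -> max=27
step 5: append 11 -> window=[13, 27, 11] -> max=27
step 6: append 10 -> window=[27, 11, 10] -> max=27
step 7: append 7 -> window=[11, 10, 7] -> max=11
step 8: append 22 -> window=[10, 7, 22] -> max=22
step 9: append 7 -> window=[7, 22, 7] -> max=22
step 10: append 11 -> window=[22, 7, 11] -> max=22
step 11: append 25 -> window=[7, 11, 25] -> max=25
step 12: append 25 -> window=[11, 25, 25] -> max=25
step 13: append 15 -> window=[25, 25, 15] -> max=25
step 14: append 26 -> window=[25, 15, 26] -> max=26
step 15: append 19 -> window=[15, 26, 19] -> max=26

Answer: 19 27 27 27 11 22 22 22 25 25 25 26 26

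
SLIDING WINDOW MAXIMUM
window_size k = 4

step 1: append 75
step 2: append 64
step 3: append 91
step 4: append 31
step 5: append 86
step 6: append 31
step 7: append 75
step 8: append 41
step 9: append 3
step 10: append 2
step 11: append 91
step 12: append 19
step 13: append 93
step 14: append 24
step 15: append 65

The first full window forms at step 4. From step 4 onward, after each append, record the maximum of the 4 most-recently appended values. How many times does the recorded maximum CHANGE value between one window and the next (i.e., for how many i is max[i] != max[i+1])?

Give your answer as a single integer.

Answer: 4

Derivation:
step 1: append 75 -> window=[75] (not full yet)
step 2: append 64 -> window=[75, 64] (not full yet)
step 3: append 91 -> window=[75, 64, 91] (not full yet)
step 4: append 31 -> window=[75, 64, 91, 31] -> max=91
step 5: append 86 -> window=[64, 91, 31, 86] -> max=91
step 6: append 31 -> window=[91, 31, 86, 31] -> max=91
step 7: append 75 -> window=[31, 86, 31, 75] -> max=86
step 8: append 41 -> window=[86, 31, 75, 41] -> max=86
step 9: append 3 -> window=[31, 75, 41, 3] -> max=75
step 10: append 2 -> window=[75, 41, 3, 2] -> max=75
step 11: append 91 -> window=[41, 3, 2, 91] -> max=91
step 12: append 19 -> window=[3, 2, 91, 19] -> max=91
step 13: append 93 -> window=[2, 91, 19, 93] -> max=93
step 14: append 24 -> window=[91, 19, 93, 24] -> max=93
step 15: append 65 -> window=[19, 93, 24, 65] -> max=93
Recorded maximums: 91 91 91 86 86 75 75 91 91 93 93 93
Changes between consecutive maximums: 4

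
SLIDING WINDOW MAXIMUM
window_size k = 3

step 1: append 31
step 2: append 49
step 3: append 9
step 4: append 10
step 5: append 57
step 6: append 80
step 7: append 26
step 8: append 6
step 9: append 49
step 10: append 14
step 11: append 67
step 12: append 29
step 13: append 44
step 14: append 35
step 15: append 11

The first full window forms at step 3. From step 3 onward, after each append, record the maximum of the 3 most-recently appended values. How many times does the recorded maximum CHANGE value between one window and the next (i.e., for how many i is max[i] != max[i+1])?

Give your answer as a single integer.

step 1: append 31 -> window=[31] (not full yet)
step 2: append 49 -> window=[31, 49] (not full yet)
step 3: append 9 -> window=[31, 49, 9] -> max=49
step 4: append 10 -> window=[49, 9, 10] -> max=49
step 5: append 57 -> window=[9, 10, 57] -> max=57
step 6: append 80 -> window=[10, 57, 80] -> max=80
step 7: append 26 -> window=[57, 80, 26] -> max=80
step 8: append 6 -> window=[80, 26, 6] -> max=80
step 9: append 49 -> window=[26, 6, 49] -> max=49
step 10: append 14 -> window=[6, 49, 14] -> max=49
step 11: append 67 -> window=[49, 14, 67] -> max=67
step 12: append 29 -> window=[14, 67, 29] -> max=67
step 13: append 44 -> window=[67, 29, 44] -> max=67
step 14: append 35 -> window=[29, 44, 35] -> max=44
step 15: append 11 -> window=[44, 35, 11] -> max=44
Recorded maximums: 49 49 57 80 80 80 49 49 67 67 67 44 44
Changes between consecutive maximums: 5

Answer: 5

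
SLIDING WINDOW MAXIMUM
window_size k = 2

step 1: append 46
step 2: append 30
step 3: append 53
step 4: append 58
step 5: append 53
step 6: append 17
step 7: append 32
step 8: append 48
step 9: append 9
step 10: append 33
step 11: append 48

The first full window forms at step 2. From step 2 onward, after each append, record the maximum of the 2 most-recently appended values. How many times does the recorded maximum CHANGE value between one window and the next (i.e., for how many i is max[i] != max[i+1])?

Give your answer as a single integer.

Answer: 7

Derivation:
step 1: append 46 -> window=[46] (not full yet)
step 2: append 30 -> window=[46, 30] -> max=46
step 3: append 53 -> window=[30, 53] -> max=53
step 4: append 58 -> window=[53, 58] -> max=58
step 5: append 53 -> window=[58, 53] -> max=58
step 6: append 17 -> window=[53, 17] -> max=53
step 7: append 32 -> window=[17, 32] -> max=32
step 8: append 48 -> window=[32, 48] -> max=48
step 9: append 9 -> window=[48, 9] -> max=48
step 10: append 33 -> window=[9, 33] -> max=33
step 11: append 48 -> window=[33, 48] -> max=48
Recorded maximums: 46 53 58 58 53 32 48 48 33 48
Changes between consecutive maximums: 7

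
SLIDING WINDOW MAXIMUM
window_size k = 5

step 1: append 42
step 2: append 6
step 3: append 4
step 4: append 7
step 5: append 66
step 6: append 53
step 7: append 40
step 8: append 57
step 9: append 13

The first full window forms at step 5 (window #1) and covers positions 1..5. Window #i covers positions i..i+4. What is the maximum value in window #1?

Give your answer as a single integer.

Answer: 66

Derivation:
step 1: append 42 -> window=[42] (not full yet)
step 2: append 6 -> window=[42, 6] (not full yet)
step 3: append 4 -> window=[42, 6, 4] (not full yet)
step 4: append 7 -> window=[42, 6, 4, 7] (not full yet)
step 5: append 66 -> window=[42, 6, 4, 7, 66] -> max=66
Window #1 max = 66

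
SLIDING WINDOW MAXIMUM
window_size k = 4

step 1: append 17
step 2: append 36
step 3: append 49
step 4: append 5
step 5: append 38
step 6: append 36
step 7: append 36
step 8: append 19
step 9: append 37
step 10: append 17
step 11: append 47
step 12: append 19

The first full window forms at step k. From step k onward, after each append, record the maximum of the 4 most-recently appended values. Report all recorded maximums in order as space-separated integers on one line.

step 1: append 17 -> window=[17] (not full yet)
step 2: append 36 -> window=[17, 36] (not full yet)
step 3: append 49 -> window=[17, 36, 49] (not full yet)
step 4: append 5 -> window=[17, 36, 49, 5] -> max=49
step 5: append 38 -> window=[36, 49, 5, 38] -> max=49
step 6: append 36 -> window=[49, 5, 38, 36] -> max=49
step 7: append 36 -> window=[5, 38, 36, 36] -> max=38
step 8: append 19 -> window=[38, 36, 36, 19] -> max=38
step 9: append 37 -> window=[36, 36, 19, 37] -> max=37
step 10: append 17 -> window=[36, 19, 37, 17] -> max=37
step 11: append 47 -> window=[19, 37, 17, 47] -> max=47
step 12: append 19 -> window=[37, 17, 47, 19] -> max=47

Answer: 49 49 49 38 38 37 37 47 47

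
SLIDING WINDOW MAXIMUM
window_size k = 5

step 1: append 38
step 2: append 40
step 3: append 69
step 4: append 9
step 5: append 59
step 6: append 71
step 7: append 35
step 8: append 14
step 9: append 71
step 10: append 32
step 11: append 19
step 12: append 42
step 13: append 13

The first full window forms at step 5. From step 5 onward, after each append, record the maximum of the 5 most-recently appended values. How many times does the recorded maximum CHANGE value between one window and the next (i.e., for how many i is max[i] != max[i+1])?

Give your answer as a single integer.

step 1: append 38 -> window=[38] (not full yet)
step 2: append 40 -> window=[38, 40] (not full yet)
step 3: append 69 -> window=[38, 40, 69] (not full yet)
step 4: append 9 -> window=[38, 40, 69, 9] (not full yet)
step 5: append 59 -> window=[38, 40, 69, 9, 59] -> max=69
step 6: append 71 -> window=[40, 69, 9, 59, 71] -> max=71
step 7: append 35 -> window=[69, 9, 59, 71, 35] -> max=71
step 8: append 14 -> window=[9, 59, 71, 35, 14] -> max=71
step 9: append 71 -> window=[59, 71, 35, 14, 71] -> max=71
step 10: append 32 -> window=[71, 35, 14, 71, 32] -> max=71
step 11: append 19 -> window=[35, 14, 71, 32, 19] -> max=71
step 12: append 42 -> window=[14, 71, 32, 19, 42] -> max=71
step 13: append 13 -> window=[71, 32, 19, 42, 13] -> max=71
Recorded maximums: 69 71 71 71 71 71 71 71 71
Changes between consecutive maximums: 1

Answer: 1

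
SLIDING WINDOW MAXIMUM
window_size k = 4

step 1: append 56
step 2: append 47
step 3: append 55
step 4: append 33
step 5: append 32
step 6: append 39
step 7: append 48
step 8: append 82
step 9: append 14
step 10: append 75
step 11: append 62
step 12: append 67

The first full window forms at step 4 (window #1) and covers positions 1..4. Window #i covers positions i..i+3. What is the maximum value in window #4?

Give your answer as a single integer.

step 1: append 56 -> window=[56] (not full yet)
step 2: append 47 -> window=[56, 47] (not full yet)
step 3: append 55 -> window=[56, 47, 55] (not full yet)
step 4: append 33 -> window=[56, 47, 55, 33] -> max=56
step 5: append 32 -> window=[47, 55, 33, 32] -> max=55
step 6: append 39 -> window=[55, 33, 32, 39] -> max=55
step 7: append 48 -> window=[33, 32, 39, 48] -> max=48
Window #4 max = 48

Answer: 48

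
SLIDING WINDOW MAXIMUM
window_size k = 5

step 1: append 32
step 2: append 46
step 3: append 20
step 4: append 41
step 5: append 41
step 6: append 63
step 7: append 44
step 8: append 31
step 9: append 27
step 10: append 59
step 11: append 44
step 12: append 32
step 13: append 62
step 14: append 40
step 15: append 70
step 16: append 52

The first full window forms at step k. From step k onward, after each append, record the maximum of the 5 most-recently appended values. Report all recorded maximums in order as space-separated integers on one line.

Answer: 46 63 63 63 63 63 59 59 62 62 70 70

Derivation:
step 1: append 32 -> window=[32] (not full yet)
step 2: append 46 -> window=[32, 46] (not full yet)
step 3: append 20 -> window=[32, 46, 20] (not full yet)
step 4: append 41 -> window=[32, 46, 20, 41] (not full yet)
step 5: append 41 -> window=[32, 46, 20, 41, 41] -> max=46
step 6: append 63 -> window=[46, 20, 41, 41, 63] -> max=63
step 7: append 44 -> window=[20, 41, 41, 63, 44] -> max=63
step 8: append 31 -> window=[41, 41, 63, 44, 31] -> max=63
step 9: append 27 -> window=[41, 63, 44, 31, 27] -> max=63
step 10: append 59 -> window=[63, 44, 31, 27, 59] -> max=63
step 11: append 44 -> window=[44, 31, 27, 59, 44] -> max=59
step 12: append 32 -> window=[31, 27, 59, 44, 32] -> max=59
step 13: append 62 -> window=[27, 59, 44, 32, 62] -> max=62
step 14: append 40 -> window=[59, 44, 32, 62, 40] -> max=62
step 15: append 70 -> window=[44, 32, 62, 40, 70] -> max=70
step 16: append 52 -> window=[32, 62, 40, 70, 52] -> max=70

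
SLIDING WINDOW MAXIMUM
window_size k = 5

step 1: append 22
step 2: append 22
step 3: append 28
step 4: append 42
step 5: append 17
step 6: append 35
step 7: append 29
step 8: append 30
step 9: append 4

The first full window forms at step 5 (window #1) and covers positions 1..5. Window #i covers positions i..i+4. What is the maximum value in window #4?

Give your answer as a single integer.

Answer: 42

Derivation:
step 1: append 22 -> window=[22] (not full yet)
step 2: append 22 -> window=[22, 22] (not full yet)
step 3: append 28 -> window=[22, 22, 28] (not full yet)
step 4: append 42 -> window=[22, 22, 28, 42] (not full yet)
step 5: append 17 -> window=[22, 22, 28, 42, 17] -> max=42
step 6: append 35 -> window=[22, 28, 42, 17, 35] -> max=42
step 7: append 29 -> window=[28, 42, 17, 35, 29] -> max=42
step 8: append 30 -> window=[42, 17, 35, 29, 30] -> max=42
Window #4 max = 42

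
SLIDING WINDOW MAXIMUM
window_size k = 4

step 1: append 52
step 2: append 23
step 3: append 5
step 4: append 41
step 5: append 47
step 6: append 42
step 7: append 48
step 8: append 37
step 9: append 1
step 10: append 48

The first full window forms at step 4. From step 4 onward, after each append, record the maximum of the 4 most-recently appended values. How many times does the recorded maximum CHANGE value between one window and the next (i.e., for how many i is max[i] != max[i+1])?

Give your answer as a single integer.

step 1: append 52 -> window=[52] (not full yet)
step 2: append 23 -> window=[52, 23] (not full yet)
step 3: append 5 -> window=[52, 23, 5] (not full yet)
step 4: append 41 -> window=[52, 23, 5, 41] -> max=52
step 5: append 47 -> window=[23, 5, 41, 47] -> max=47
step 6: append 42 -> window=[5, 41, 47, 42] -> max=47
step 7: append 48 -> window=[41, 47, 42, 48] -> max=48
step 8: append 37 -> window=[47, 42, 48, 37] -> max=48
step 9: append 1 -> window=[42, 48, 37, 1] -> max=48
step 10: append 48 -> window=[48, 37, 1, 48] -> max=48
Recorded maximums: 52 47 47 48 48 48 48
Changes between consecutive maximums: 2

Answer: 2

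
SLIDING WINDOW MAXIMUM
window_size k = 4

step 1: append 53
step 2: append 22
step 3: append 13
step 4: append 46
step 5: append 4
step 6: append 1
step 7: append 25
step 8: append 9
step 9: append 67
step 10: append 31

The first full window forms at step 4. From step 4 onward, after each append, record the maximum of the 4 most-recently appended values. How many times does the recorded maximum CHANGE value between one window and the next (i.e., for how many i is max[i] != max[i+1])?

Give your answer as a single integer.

Answer: 3

Derivation:
step 1: append 53 -> window=[53] (not full yet)
step 2: append 22 -> window=[53, 22] (not full yet)
step 3: append 13 -> window=[53, 22, 13] (not full yet)
step 4: append 46 -> window=[53, 22, 13, 46] -> max=53
step 5: append 4 -> window=[22, 13, 46, 4] -> max=46
step 6: append 1 -> window=[13, 46, 4, 1] -> max=46
step 7: append 25 -> window=[46, 4, 1, 25] -> max=46
step 8: append 9 -> window=[4, 1, 25, 9] -> max=25
step 9: append 67 -> window=[1, 25, 9, 67] -> max=67
step 10: append 31 -> window=[25, 9, 67, 31] -> max=67
Recorded maximums: 53 46 46 46 25 67 67
Changes between consecutive maximums: 3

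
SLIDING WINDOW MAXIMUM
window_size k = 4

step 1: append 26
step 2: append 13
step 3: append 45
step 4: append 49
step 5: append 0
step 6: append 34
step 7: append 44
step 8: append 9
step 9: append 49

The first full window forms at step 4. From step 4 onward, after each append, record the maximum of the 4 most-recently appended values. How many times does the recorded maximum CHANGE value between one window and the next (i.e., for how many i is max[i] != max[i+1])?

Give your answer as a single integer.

Answer: 2

Derivation:
step 1: append 26 -> window=[26] (not full yet)
step 2: append 13 -> window=[26, 13] (not full yet)
step 3: append 45 -> window=[26, 13, 45] (not full yet)
step 4: append 49 -> window=[26, 13, 45, 49] -> max=49
step 5: append 0 -> window=[13, 45, 49, 0] -> max=49
step 6: append 34 -> window=[45, 49, 0, 34] -> max=49
step 7: append 44 -> window=[49, 0, 34, 44] -> max=49
step 8: append 9 -> window=[0, 34, 44, 9] -> max=44
step 9: append 49 -> window=[34, 44, 9, 49] -> max=49
Recorded maximums: 49 49 49 49 44 49
Changes between consecutive maximums: 2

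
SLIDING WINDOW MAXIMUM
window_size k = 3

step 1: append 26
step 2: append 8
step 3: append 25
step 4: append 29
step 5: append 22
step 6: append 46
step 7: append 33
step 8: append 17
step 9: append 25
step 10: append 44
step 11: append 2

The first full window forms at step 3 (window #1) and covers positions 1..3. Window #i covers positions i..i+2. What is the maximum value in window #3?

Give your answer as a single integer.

step 1: append 26 -> window=[26] (not full yet)
step 2: append 8 -> window=[26, 8] (not full yet)
step 3: append 25 -> window=[26, 8, 25] -> max=26
step 4: append 29 -> window=[8, 25, 29] -> max=29
step 5: append 22 -> window=[25, 29, 22] -> max=29
Window #3 max = 29

Answer: 29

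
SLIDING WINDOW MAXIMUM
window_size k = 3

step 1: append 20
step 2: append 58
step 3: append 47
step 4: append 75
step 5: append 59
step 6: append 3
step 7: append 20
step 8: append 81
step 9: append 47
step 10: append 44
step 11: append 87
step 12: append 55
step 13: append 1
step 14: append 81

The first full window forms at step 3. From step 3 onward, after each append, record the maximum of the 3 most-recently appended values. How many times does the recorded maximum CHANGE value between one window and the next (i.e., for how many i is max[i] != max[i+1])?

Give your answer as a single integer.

Answer: 5

Derivation:
step 1: append 20 -> window=[20] (not full yet)
step 2: append 58 -> window=[20, 58] (not full yet)
step 3: append 47 -> window=[20, 58, 47] -> max=58
step 4: append 75 -> window=[58, 47, 75] -> max=75
step 5: append 59 -> window=[47, 75, 59] -> max=75
step 6: append 3 -> window=[75, 59, 3] -> max=75
step 7: append 20 -> window=[59, 3, 20] -> max=59
step 8: append 81 -> window=[3, 20, 81] -> max=81
step 9: append 47 -> window=[20, 81, 47] -> max=81
step 10: append 44 -> window=[81, 47, 44] -> max=81
step 11: append 87 -> window=[47, 44, 87] -> max=87
step 12: append 55 -> window=[44, 87, 55] -> max=87
step 13: append 1 -> window=[87, 55, 1] -> max=87
step 14: append 81 -> window=[55, 1, 81] -> max=81
Recorded maximums: 58 75 75 75 59 81 81 81 87 87 87 81
Changes between consecutive maximums: 5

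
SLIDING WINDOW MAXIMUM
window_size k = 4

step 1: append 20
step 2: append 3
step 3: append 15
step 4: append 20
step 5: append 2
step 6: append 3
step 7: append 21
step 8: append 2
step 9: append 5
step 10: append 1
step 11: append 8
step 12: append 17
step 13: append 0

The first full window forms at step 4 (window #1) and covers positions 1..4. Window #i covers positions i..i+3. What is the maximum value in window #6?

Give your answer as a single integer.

step 1: append 20 -> window=[20] (not full yet)
step 2: append 3 -> window=[20, 3] (not full yet)
step 3: append 15 -> window=[20, 3, 15] (not full yet)
step 4: append 20 -> window=[20, 3, 15, 20] -> max=20
step 5: append 2 -> window=[3, 15, 20, 2] -> max=20
step 6: append 3 -> window=[15, 20, 2, 3] -> max=20
step 7: append 21 -> window=[20, 2, 3, 21] -> max=21
step 8: append 2 -> window=[2, 3, 21, 2] -> max=21
step 9: append 5 -> window=[3, 21, 2, 5] -> max=21
Window #6 max = 21

Answer: 21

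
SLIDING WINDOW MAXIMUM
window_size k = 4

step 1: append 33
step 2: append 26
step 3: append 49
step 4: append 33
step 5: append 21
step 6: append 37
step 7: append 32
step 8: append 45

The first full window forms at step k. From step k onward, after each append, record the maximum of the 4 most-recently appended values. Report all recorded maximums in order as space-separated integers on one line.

Answer: 49 49 49 37 45

Derivation:
step 1: append 33 -> window=[33] (not full yet)
step 2: append 26 -> window=[33, 26] (not full yet)
step 3: append 49 -> window=[33, 26, 49] (not full yet)
step 4: append 33 -> window=[33, 26, 49, 33] -> max=49
step 5: append 21 -> window=[26, 49, 33, 21] -> max=49
step 6: append 37 -> window=[49, 33, 21, 37] -> max=49
step 7: append 32 -> window=[33, 21, 37, 32] -> max=37
step 8: append 45 -> window=[21, 37, 32, 45] -> max=45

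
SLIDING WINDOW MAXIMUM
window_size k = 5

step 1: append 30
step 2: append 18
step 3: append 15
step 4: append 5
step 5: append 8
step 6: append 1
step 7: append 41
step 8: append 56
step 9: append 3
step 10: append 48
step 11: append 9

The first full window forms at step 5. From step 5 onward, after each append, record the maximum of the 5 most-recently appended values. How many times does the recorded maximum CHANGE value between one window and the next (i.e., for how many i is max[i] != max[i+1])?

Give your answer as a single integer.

Answer: 3

Derivation:
step 1: append 30 -> window=[30] (not full yet)
step 2: append 18 -> window=[30, 18] (not full yet)
step 3: append 15 -> window=[30, 18, 15] (not full yet)
step 4: append 5 -> window=[30, 18, 15, 5] (not full yet)
step 5: append 8 -> window=[30, 18, 15, 5, 8] -> max=30
step 6: append 1 -> window=[18, 15, 5, 8, 1] -> max=18
step 7: append 41 -> window=[15, 5, 8, 1, 41] -> max=41
step 8: append 56 -> window=[5, 8, 1, 41, 56] -> max=56
step 9: append 3 -> window=[8, 1, 41, 56, 3] -> max=56
step 10: append 48 -> window=[1, 41, 56, 3, 48] -> max=56
step 11: append 9 -> window=[41, 56, 3, 48, 9] -> max=56
Recorded maximums: 30 18 41 56 56 56 56
Changes between consecutive maximums: 3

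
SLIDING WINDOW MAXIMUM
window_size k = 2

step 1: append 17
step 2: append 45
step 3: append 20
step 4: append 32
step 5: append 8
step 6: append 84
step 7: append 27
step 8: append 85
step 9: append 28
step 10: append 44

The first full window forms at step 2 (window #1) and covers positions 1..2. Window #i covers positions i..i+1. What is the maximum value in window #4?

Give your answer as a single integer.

step 1: append 17 -> window=[17] (not full yet)
step 2: append 45 -> window=[17, 45] -> max=45
step 3: append 20 -> window=[45, 20] -> max=45
step 4: append 32 -> window=[20, 32] -> max=32
step 5: append 8 -> window=[32, 8] -> max=32
Window #4 max = 32

Answer: 32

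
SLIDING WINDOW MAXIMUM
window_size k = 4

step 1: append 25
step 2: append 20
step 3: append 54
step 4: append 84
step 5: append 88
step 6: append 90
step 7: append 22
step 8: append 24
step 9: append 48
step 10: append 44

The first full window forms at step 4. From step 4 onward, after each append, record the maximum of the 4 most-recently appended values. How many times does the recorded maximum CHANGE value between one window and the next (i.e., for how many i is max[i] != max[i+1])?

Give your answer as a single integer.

Answer: 3

Derivation:
step 1: append 25 -> window=[25] (not full yet)
step 2: append 20 -> window=[25, 20] (not full yet)
step 3: append 54 -> window=[25, 20, 54] (not full yet)
step 4: append 84 -> window=[25, 20, 54, 84] -> max=84
step 5: append 88 -> window=[20, 54, 84, 88] -> max=88
step 6: append 90 -> window=[54, 84, 88, 90] -> max=90
step 7: append 22 -> window=[84, 88, 90, 22] -> max=90
step 8: append 24 -> window=[88, 90, 22, 24] -> max=90
step 9: append 48 -> window=[90, 22, 24, 48] -> max=90
step 10: append 44 -> window=[22, 24, 48, 44] -> max=48
Recorded maximums: 84 88 90 90 90 90 48
Changes between consecutive maximums: 3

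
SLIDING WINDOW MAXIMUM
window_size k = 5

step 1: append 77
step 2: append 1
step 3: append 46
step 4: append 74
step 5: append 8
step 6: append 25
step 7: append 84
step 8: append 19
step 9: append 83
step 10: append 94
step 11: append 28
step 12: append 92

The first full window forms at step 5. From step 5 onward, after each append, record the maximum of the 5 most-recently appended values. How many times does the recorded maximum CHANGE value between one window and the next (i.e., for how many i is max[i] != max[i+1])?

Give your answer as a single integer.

step 1: append 77 -> window=[77] (not full yet)
step 2: append 1 -> window=[77, 1] (not full yet)
step 3: append 46 -> window=[77, 1, 46] (not full yet)
step 4: append 74 -> window=[77, 1, 46, 74] (not full yet)
step 5: append 8 -> window=[77, 1, 46, 74, 8] -> max=77
step 6: append 25 -> window=[1, 46, 74, 8, 25] -> max=74
step 7: append 84 -> window=[46, 74, 8, 25, 84] -> max=84
step 8: append 19 -> window=[74, 8, 25, 84, 19] -> max=84
step 9: append 83 -> window=[8, 25, 84, 19, 83] -> max=84
step 10: append 94 -> window=[25, 84, 19, 83, 94] -> max=94
step 11: append 28 -> window=[84, 19, 83, 94, 28] -> max=94
step 12: append 92 -> window=[19, 83, 94, 28, 92] -> max=94
Recorded maximums: 77 74 84 84 84 94 94 94
Changes between consecutive maximums: 3

Answer: 3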